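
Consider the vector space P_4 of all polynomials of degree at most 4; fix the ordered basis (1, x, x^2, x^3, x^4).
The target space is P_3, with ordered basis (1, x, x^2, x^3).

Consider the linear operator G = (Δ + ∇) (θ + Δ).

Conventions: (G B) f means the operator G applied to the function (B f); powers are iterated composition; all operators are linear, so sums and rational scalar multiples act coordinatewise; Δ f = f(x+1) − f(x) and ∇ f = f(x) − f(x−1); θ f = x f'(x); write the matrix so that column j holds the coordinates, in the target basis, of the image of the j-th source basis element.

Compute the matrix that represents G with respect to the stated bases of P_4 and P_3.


the matrix is [[0, 2, 4, 12, 16]; [0, 0, 8, 12, 56]; [0, 0, 0, 18, 24]; [0, 0, 0, 0, 32]] (rows listed top to bottom)

image of 1: 0
image of x: 2
image of x^2: 8x + 4
image of x^3: 18x^2 + 12x + 12
image of x^4: 32x^3 + 24x^2 + 56x + 16
each image's coordinates form column j of the matrix


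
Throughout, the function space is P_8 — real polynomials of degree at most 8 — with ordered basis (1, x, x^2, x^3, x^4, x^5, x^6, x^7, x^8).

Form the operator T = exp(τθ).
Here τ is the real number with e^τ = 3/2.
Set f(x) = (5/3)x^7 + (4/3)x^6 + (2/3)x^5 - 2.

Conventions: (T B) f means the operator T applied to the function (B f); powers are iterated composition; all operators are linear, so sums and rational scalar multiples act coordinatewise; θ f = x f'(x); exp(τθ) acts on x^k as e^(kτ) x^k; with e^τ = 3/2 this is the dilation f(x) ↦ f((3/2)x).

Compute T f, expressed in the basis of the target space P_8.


exp(τθ) x^k = e^(kτ) x^k; with e^τ = 3/2 this sends x^k to (3/2)^k x^k
x^5 ↦ 243/32 x^5
x^6 ↦ 729/64 x^6
x^7 ↦ 2187/128 x^7
applying this coordinatewise to f: exp(τθ) f = (3645/128)x^7 + (243/16)x^6 + (81/16)x^5 - 2

g(x) = (3645/128)x^7 + (243/16)x^6 + (81/16)x^5 - 2


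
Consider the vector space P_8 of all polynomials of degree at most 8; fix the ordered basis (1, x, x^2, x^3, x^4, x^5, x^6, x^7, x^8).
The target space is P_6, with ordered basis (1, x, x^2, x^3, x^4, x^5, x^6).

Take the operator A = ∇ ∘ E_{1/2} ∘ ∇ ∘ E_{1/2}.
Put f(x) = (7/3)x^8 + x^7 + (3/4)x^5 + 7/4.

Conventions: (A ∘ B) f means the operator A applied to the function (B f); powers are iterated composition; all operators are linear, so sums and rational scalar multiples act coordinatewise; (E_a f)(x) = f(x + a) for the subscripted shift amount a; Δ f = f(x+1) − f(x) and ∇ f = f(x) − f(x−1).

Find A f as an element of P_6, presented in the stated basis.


E_{1/2} f = (7/3)x^8 + (31/3)x^7 + (119/6)x^6 + (67/3)x^5 + (395/24)x^4 + (391/48)x^3 + (251/96)x^2 + (47/96)x + 1375/768
∇ E_{1/2} f = (56/3)x^7 + 7x^6 + (98/3)x^5 + (25/2)x^4 + (49/6)x^3 + (51/16)x^2 + (7/24)x + 1/16
E_{1/2} ∇ E_{1/2} f = (56/3)x^7 + (217/3)x^6 + (455/3)x^5 + (2425/12)x^4 + (1039/6)x^3 + (563/6)x^2 + (353/12)x + 49/12
∇ E_{1/2} ∇ E_{1/2} f = (392/3)x^6 + 42x^5 + (980/3)x^4 + 85x^3 + (392/3)x^2 + (43/2)x + 14/3

g(x) = (392/3)x^6 + 42x^5 + (980/3)x^4 + 85x^3 + (392/3)x^2 + (43/2)x + 14/3


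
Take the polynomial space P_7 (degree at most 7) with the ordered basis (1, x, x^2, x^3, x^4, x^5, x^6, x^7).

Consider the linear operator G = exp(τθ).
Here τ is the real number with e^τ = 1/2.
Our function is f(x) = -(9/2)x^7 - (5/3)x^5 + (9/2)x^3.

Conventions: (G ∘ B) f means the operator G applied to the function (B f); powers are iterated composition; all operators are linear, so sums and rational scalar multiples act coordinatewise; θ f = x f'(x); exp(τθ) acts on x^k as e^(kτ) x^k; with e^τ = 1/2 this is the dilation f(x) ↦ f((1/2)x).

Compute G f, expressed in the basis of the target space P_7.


the result is g(x) = -(9/256)x^7 - (5/96)x^5 + (9/16)x^3

exp(τθ) x^k = e^(kτ) x^k; with e^τ = 1/2 this sends x^k to (1/2)^k x^k
x^3 ↦ 1/8 x^3
x^5 ↦ 1/32 x^5
x^7 ↦ 1/128 x^7
applying this coordinatewise to f: exp(τθ) f = -(9/256)x^7 - (5/96)x^5 + (9/16)x^3


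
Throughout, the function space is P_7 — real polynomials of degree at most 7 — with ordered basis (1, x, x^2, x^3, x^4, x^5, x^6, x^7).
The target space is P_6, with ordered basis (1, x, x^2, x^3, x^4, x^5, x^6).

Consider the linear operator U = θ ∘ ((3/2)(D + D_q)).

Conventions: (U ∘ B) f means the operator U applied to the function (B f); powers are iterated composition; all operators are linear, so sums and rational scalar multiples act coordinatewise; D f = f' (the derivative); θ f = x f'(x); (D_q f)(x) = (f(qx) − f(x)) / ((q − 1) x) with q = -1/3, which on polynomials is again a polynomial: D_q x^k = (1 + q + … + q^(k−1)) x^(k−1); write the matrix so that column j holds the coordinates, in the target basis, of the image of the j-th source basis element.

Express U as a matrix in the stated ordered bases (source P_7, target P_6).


the matrix is [[0, 0, 0, 0, 0, 0, 0, 0]; [0, 0, 4, 0, 0, 0, 0, 0]; [0, 0, 0, 34/3, 0, 0, 0, 0]; [0, 0, 0, 0, 64/3, 0, 0, 0]; [0, 0, 0, 0, 0, 932/27, 0, 0]; [0, 0, 0, 0, 0, 0, 4100/81, 0]; [0, 0, 0, 0, 0, 0, 0, 5650/81]] (rows listed top to bottom)

image of 1: 0
image of x: 0
image of x^2: 4x
image of x^3: (34/3)x^2
image of x^4: (64/3)x^3
image of x^5: (932/27)x^4
image of x^6: (4100/81)x^5
image of x^7: (5650/81)x^6
each image's coordinates form column j of the matrix


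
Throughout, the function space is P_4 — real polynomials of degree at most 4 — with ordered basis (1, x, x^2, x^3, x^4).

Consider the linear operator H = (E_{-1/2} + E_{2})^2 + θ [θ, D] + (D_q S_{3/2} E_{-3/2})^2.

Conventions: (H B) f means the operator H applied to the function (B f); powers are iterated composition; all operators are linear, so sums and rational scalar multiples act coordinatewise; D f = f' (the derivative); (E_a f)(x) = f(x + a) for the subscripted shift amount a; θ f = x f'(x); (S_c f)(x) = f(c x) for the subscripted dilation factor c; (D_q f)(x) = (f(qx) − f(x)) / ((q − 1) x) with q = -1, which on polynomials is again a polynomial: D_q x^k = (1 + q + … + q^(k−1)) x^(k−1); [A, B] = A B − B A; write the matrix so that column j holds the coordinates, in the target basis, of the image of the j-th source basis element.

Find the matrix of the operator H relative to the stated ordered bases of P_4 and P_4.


the matrix is [[4, 6, 43/2, 873/16, 1433/4]; [0, 4, 10, 129/2, 279]; [0, 0, 4, 12, 129]; [0, 0, 0, 4, 12]; [0, 0, 0, 0, 4]] (rows listed top to bottom)

image of 1: 4
image of x: 4x + 6
image of x^2: 4x^2 + 10x + 43/2
image of x^3: 4x^3 + 12x^2 + (129/2)x + 873/16
image of x^4: 4x^4 + 12x^3 + 129x^2 + 279x + 1433/4
each image's coordinates form column j of the matrix


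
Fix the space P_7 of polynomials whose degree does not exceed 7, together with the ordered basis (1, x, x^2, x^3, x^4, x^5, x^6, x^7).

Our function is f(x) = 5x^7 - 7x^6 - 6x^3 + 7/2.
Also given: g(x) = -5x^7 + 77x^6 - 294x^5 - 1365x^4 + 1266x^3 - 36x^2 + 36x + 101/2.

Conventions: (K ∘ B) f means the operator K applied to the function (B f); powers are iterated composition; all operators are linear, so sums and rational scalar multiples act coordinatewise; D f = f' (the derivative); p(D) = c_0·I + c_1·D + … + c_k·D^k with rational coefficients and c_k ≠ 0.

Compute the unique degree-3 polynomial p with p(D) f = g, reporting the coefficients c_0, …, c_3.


c_0 = -1, c_1 = 2, c_2 = -1, c_3 = -3/2

D^0 f = 5x^7 - 7x^6 - 6x^3 + 7/2
D^1 f = 35x^6 - 42x^5 - 18x^2
D^2 f = 210x^5 - 210x^4 - 36x
D^3 f = 1050x^4 - 840x^3 - 36
matching coefficients of g against c_0 f + c_1 Df + … from the top degree down determines the c_i
solution: c_0 = -1, c_1 = 2, c_2 = -1, c_3 = -3/2


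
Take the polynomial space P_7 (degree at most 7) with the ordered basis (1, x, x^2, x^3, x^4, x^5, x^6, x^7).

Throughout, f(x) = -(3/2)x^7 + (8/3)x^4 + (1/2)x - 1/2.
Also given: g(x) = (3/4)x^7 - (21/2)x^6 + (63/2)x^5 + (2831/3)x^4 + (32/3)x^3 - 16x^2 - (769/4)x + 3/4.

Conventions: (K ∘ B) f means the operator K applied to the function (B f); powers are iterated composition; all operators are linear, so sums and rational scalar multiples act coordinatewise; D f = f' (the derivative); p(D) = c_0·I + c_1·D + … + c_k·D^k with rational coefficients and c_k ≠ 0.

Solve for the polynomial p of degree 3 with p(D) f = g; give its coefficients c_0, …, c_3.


c_0 = -1/2, c_1 = 1, c_2 = -1/2, c_3 = -3

D^0 f = -(3/2)x^7 + (8/3)x^4 + (1/2)x - 1/2
D^1 f = -(21/2)x^6 + (32/3)x^3 + 1/2
D^2 f = -63x^5 + 32x^2
D^3 f = -315x^4 + 64x
matching coefficients of g against c_0 f + c_1 Df + … from the top degree down determines the c_i
solution: c_0 = -1/2, c_1 = 1, c_2 = -1/2, c_3 = -3


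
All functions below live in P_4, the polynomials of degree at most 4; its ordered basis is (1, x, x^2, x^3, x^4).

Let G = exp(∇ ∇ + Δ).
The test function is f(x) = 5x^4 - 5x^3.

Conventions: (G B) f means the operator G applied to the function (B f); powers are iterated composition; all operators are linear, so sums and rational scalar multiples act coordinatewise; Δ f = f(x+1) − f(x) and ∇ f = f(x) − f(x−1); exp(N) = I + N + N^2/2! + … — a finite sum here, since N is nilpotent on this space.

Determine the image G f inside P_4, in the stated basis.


order-1 term: 20x^3 + 75x^2 - 145x + 100
order-2 term: 30x^2 + 165x - 10
order-3 term: 20x + 85
order-4 term: 5
the series for exp(∇ ∇ + Δ) f terminates at order 4
exp(∇ ∇ + Δ) f = 5x^4 + 15x^3 + 105x^2 + 40x + 180

g(x) = 5x^4 + 15x^3 + 105x^2 + 40x + 180


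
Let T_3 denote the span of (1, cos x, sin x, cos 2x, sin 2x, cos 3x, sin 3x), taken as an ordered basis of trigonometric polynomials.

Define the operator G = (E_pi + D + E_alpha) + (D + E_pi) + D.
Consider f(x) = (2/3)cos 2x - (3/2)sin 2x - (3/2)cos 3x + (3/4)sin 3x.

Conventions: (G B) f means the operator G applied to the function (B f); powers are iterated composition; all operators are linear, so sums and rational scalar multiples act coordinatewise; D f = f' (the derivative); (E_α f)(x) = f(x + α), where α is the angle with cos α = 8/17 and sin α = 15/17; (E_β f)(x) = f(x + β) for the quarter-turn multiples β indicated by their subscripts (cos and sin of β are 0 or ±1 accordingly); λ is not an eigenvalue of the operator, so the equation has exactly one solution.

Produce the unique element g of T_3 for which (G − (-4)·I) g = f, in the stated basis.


g(x) = (12029/66135)cos 2x - (2087/44090)sin 2x - (8933/87568)cos 3x - (13751/87568)sin 3x

write g with unknown coordinates in the stated basis and equate coefficients in (G − (-4)·I) g = f
solving from the highest basis element down gives g = (12029/66135)cos 2x - (2087/44090)sin 2x - (8933/87568)cos 3x - (13751/87568)sin 3x
check: G g = -(1342/22045)cos 2x - (57787/44090)sin 2x - (23905/21892)cos 3x + (15085/10946)sin 3x
so G g − (-4)·g = (2/3)cos 2x - (3/2)sin 2x - (3/2)cos 3x + (3/4)sin 3x = f ✓


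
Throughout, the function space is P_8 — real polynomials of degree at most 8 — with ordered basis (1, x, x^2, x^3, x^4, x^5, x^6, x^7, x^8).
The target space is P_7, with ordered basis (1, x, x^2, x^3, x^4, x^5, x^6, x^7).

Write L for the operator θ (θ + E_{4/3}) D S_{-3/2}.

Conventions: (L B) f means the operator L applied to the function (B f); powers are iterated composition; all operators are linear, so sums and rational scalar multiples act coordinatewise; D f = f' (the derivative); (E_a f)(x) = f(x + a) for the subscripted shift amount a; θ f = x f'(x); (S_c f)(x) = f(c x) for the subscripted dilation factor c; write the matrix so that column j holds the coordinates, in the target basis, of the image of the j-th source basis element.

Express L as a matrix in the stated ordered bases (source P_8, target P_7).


the matrix is [[0, 0, 0, 0, 0, 0, 0, 0, 0]; [0, 0, 9, -27, 108, -360, 1080, -3024, 8064]; [0, 0, 0, -243/4, 162, -810, 3240, -11340, 36288]; [0, 0, 0, 0, 243, -1215/2, 3645, -17010, 68040]; [0, 0, 0, 0, 0, -6075/8, 3645/2, -25515/2, 68040]; [0, 0, 0, 0, 0, 0, 32805/16, -76545/16, 76545/2]; [0, 0, 0, 0, 0, 0, 0, -321489/64, 45927/4]; [0, 0, 0, 0, 0, 0, 0, 0, 45927/4]] (rows listed top to bottom)

image of 1: 0
image of x: 0
image of x^2: 9x
image of x^3: -(243/4)x^2 - 27x
image of x^4: 243x^3 + 162x^2 + 108x
image of x^5: -(6075/8)x^4 - (1215/2)x^3 - 810x^2 - 360x
image of x^6: (32805/16)x^5 + (3645/2)x^4 + 3645x^3 + 3240x^2 + 1080x
image of x^7: -(321489/64)x^6 - (76545/16)x^5 - (25515/2)x^4 - 17010x^3 - 11340x^2 - 3024x
image of x^8: (45927/4)x^7 + (45927/4)x^6 + (76545/2)x^5 + 68040x^4 + 68040x^3 + 36288x^2 + 8064x
each image's coordinates form column j of the matrix


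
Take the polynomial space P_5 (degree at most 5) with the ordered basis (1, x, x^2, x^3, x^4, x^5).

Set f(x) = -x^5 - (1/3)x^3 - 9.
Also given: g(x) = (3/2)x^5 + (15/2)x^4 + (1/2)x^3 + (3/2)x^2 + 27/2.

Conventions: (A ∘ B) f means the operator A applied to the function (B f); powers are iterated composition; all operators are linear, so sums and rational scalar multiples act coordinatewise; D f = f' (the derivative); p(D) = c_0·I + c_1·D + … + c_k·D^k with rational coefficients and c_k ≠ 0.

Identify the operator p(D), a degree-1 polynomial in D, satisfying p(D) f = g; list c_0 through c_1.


D^0 f = -x^5 - (1/3)x^3 - 9
D^1 f = -5x^4 - x^2
matching coefficients of g against c_0 f + c_1 Df + … from the top degree down determines the c_i
solution: c_0 = -3/2, c_1 = -3/2

c_0 = -3/2, c_1 = -3/2


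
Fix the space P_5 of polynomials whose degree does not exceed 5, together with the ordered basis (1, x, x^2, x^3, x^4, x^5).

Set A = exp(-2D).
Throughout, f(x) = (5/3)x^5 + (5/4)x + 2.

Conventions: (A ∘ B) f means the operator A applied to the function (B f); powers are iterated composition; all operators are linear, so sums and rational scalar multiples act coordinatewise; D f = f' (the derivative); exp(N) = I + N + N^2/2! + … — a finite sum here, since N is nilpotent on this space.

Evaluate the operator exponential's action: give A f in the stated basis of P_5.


order-1 term: -(50/3)x^4 - 5/2
order-2 term: (200/3)x^3
order-3 term: -(400/3)x^2
order-4 term: (400/3)x
order-5 term: -160/3
the series for exp(-2D) f terminates at order 5
exp(-2D) f = (5/3)x^5 - (50/3)x^4 + (200/3)x^3 - (400/3)x^2 + (1615/12)x - 323/6

g(x) = (5/3)x^5 - (50/3)x^4 + (200/3)x^3 - (400/3)x^2 + (1615/12)x - 323/6


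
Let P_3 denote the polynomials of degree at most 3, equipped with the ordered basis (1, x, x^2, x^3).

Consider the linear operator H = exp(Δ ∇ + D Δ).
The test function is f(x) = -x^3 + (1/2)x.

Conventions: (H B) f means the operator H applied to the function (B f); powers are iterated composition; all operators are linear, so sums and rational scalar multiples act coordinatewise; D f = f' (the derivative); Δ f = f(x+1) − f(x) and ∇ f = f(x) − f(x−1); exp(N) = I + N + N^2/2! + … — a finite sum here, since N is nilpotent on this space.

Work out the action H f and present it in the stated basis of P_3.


order-1 term: -12x - 3
the series for exp(Δ ∇ + D Δ) f terminates at order 1
exp(Δ ∇ + D Δ) f = -x^3 - (23/2)x - 3

g(x) = -x^3 - (23/2)x - 3


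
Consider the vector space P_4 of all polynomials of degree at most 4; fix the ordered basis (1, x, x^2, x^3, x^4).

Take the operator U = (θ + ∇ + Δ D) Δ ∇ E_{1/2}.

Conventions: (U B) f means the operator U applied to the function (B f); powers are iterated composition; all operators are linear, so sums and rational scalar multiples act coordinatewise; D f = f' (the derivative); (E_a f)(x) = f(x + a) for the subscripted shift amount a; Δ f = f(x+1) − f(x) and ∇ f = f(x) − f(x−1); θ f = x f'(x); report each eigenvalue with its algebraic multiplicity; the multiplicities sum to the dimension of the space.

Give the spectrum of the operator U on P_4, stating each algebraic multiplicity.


λ = 0 (multiplicity 5)

image of 1: 0
image of x: 0
image of x^2: 0
image of x^3: 6x + 6
image of x^4: 24x^2 + 36x + 24
the matrix is upper triangular; its diagonal is (0, 0, 0, 0, 0)
for a triangular matrix the eigenvalues are the diagonal entries, with algebraic multiplicity their repetition count


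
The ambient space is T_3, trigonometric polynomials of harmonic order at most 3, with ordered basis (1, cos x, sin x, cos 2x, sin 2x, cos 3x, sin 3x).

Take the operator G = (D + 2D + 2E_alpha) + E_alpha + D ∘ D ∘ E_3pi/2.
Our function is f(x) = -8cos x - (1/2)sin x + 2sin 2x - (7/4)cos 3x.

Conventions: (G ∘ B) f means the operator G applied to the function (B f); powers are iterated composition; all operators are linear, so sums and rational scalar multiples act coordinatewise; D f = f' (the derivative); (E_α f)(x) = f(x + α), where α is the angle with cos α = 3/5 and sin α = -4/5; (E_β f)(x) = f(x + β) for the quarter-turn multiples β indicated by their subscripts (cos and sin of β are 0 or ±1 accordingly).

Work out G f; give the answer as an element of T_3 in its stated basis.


D f = -(1/2)cos x + 8sin x + 4cos 2x + (21/4)sin 3x
D f = -(1/2)cos x + 8sin x + 4cos 2x + (21/4)sin 3x
(2D) f = -cos x + 16sin x + 8cos 2x + (21/2)sin 3x
E_alpha f = -(22/5)cos x - (67/10)sin x - (48/25)cos 2x - (14/25)sin 2x + (819/500)cos 3x - (77/125)sin 3x
(2E_alpha) f = -(44/5)cos x - (67/5)sin x - (96/25)cos 2x - (28/25)sin 2x + (819/250)cos 3x - (154/125)sin 3x
(D + 2D + 2E_alpha) f = -(103/10)cos x + (53/5)sin x + (204/25)cos 2x - (28/25)sin 2x + (819/250)cos 3x + (7259/500)sin 3x
E_alpha f = -(22/5)cos x - (67/10)sin x - (48/25)cos 2x - (14/25)sin 2x + (819/500)cos 3x - (77/125)sin 3x
E_3pi/2 f = (1/2)cos x - 8sin x - 2sin 2x + (7/4)sin 3x
D E_3pi/2 f = -8cos x - (1/2)sin x - 4cos 2x + (21/4)cos 3x
D D E_3pi/2 f = -(1/2)cos x + 8sin x + 8sin 2x - (63/4)sin 3x
((D + 2D + 2E_alpha) + E_alpha + D ∘ D ∘ E_3pi/2) f = -(76/5)cos x + (119/10)sin x + (156/25)cos 2x + (158/25)sin 2x + (2457/500)cos 3x - (231/125)sin 3x

g(x) = -(76/5)cos x + (119/10)sin x + (156/25)cos 2x + (158/25)sin 2x + (2457/500)cos 3x - (231/125)sin 3x


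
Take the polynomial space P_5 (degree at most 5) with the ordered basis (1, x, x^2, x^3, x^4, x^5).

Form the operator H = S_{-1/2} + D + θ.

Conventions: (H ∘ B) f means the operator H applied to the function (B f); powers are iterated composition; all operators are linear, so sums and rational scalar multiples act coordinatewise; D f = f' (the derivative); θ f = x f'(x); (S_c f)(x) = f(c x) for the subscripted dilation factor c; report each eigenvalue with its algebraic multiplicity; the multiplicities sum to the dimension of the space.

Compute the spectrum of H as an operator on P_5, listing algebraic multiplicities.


image of 1: 1
image of x: (1/2)x + 1
image of x^2: (9/4)x^2 + 2x
image of x^3: (23/8)x^3 + 3x^2
image of x^4: (65/16)x^4 + 4x^3
image of x^5: (159/32)x^5 + 5x^4
the matrix is upper triangular; its diagonal is (1, 1/2, 9/4, 23/8, 65/16, 159/32)
for a triangular matrix the eigenvalues are the diagonal entries, with algebraic multiplicity their repetition count

λ = 1/2 (multiplicity 1), λ = 1 (multiplicity 1), λ = 9/4 (multiplicity 1), λ = 23/8 (multiplicity 1), λ = 65/16 (multiplicity 1), λ = 159/32 (multiplicity 1)


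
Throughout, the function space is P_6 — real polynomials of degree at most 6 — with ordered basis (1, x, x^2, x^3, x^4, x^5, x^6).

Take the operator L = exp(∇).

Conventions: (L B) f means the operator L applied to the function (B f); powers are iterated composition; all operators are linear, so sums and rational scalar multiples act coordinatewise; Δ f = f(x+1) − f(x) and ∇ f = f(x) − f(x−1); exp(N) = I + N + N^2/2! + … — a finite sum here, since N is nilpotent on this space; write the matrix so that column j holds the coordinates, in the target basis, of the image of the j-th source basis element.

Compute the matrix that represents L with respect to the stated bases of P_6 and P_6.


image of 1: 1
image of x: x + 1
image of x^2: x^2 + 2x
image of x^3: x^3 + 3x^2 - 1
image of x^4: x^4 + 4x^3 - 4x + 1
image of x^5: x^5 + 5x^4 - 10x^2 + 5x + 2
image of x^6: x^6 + 6x^5 - 20x^3 + 15x^2 + 12x - 9
each image's coordinates form column j of the matrix

the matrix is [[1, 1, 0, -1, 1, 2, -9]; [0, 1, 2, 0, -4, 5, 12]; [0, 0, 1, 3, 0, -10, 15]; [0, 0, 0, 1, 4, 0, -20]; [0, 0, 0, 0, 1, 5, 0]; [0, 0, 0, 0, 0, 1, 6]; [0, 0, 0, 0, 0, 0, 1]] (rows listed top to bottom)


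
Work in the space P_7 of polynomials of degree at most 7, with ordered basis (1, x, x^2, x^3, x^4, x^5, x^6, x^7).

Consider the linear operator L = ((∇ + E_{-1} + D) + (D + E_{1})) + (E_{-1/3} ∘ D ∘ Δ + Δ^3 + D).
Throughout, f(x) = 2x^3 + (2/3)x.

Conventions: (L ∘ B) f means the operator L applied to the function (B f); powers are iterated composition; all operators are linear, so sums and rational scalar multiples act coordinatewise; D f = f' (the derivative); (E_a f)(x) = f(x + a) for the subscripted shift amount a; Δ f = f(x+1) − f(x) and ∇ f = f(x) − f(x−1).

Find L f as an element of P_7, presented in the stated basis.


∇ f = 6x^2 - 6x + 8/3
E_{-1} f = 2x^3 - 6x^2 + (20/3)x - 8/3
D f = 6x^2 + 2/3
(∇ + E_{-1} + D) f = 2x^3 + 6x^2 + (2/3)x + 2/3
D f = 6x^2 + 2/3
E_{1} f = 2x^3 + 6x^2 + (20/3)x + 8/3
(D + E_{1}) f = 2x^3 + 12x^2 + (20/3)x + 10/3
((∇ + E_{-1} + D) + (D + E_{1})) f = 4x^3 + 18x^2 + (22/3)x + 4
Δ f = 6x^2 + 6x + 8/3
D Δ f = 12x + 6
E_{-1/3} D Δ f = 12x + 2
Δ f = 6x^2 + 6x + 8/3
Δ Δ f = 12x + 12
Δ Δ Δ f = 12
D f = 6x^2 + 2/3
(E_{-1/3} ∘ D ∘ Δ + Δ^3 + D) f = 6x^2 + 12x + 44/3
(((∇ + E_{-1} + D) + (D + E_{1})) + (E_{-1/3} ∘ D ∘ Δ + Δ^3 + D)) f = 4x^3 + 24x^2 + (58/3)x + 56/3

g(x) = 4x^3 + 24x^2 + (58/3)x + 56/3


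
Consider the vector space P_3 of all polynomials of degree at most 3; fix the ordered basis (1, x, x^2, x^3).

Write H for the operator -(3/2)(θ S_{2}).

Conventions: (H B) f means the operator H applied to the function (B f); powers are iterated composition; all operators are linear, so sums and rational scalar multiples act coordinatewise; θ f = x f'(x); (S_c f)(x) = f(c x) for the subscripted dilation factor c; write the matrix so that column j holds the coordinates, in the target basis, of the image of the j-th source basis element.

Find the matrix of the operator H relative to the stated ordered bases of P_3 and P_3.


image of 1: 0
image of x: -3x
image of x^2: -12x^2
image of x^3: -36x^3
each image's coordinates form column j of the matrix

the matrix is [[0, 0, 0, 0]; [0, -3, 0, 0]; [0, 0, -12, 0]; [0, 0, 0, -36]] (rows listed top to bottom)


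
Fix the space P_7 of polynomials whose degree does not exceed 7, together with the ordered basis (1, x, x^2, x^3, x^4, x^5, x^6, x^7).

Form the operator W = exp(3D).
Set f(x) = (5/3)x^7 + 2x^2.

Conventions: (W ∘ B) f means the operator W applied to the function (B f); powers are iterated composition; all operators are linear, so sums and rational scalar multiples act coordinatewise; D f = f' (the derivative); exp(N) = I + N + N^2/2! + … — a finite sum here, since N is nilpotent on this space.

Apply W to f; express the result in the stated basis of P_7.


order-1 term: 35x^6 + 12x
order-2 term: 315x^5 + 18
order-3 term: 1575x^4
order-4 term: 4725x^3
order-5 term: 8505x^2
order-6 term: 8505x
order-7 term: 3645
the series for exp(3D) f terminates at order 7
exp(3D) f = (5/3)x^7 + 35x^6 + 315x^5 + 1575x^4 + 4725x^3 + 8507x^2 + 8517x + 3663

the image equals g(x) = (5/3)x^7 + 35x^6 + 315x^5 + 1575x^4 + 4725x^3 + 8507x^2 + 8517x + 3663


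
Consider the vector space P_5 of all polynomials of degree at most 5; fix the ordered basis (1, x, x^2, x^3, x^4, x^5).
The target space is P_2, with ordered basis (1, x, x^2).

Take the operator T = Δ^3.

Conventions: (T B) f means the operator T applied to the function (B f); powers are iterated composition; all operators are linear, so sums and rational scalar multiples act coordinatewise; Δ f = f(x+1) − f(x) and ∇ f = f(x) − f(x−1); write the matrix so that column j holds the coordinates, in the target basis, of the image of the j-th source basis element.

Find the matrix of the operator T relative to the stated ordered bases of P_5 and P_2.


the matrix is [[0, 0, 0, 6, 36, 150]; [0, 0, 0, 0, 24, 180]; [0, 0, 0, 0, 0, 60]] (rows listed top to bottom)

image of 1: 0
image of x: 0
image of x^2: 0
image of x^3: 6
image of x^4: 24x + 36
image of x^5: 60x^2 + 180x + 150
each image's coordinates form column j of the matrix


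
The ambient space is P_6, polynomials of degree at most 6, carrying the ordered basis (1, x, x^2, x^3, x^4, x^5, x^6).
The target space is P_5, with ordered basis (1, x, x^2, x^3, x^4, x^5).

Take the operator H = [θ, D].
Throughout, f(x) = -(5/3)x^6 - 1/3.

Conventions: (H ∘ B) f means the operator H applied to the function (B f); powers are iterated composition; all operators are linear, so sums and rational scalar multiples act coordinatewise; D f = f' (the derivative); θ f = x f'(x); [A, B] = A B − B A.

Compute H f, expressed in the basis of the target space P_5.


the image equals g(x) = 10x^5

D f = -10x^5
θ D f = -50x^5
θ f = -10x^6
D θ f = -60x^5
[θ, D] f = 10x^5


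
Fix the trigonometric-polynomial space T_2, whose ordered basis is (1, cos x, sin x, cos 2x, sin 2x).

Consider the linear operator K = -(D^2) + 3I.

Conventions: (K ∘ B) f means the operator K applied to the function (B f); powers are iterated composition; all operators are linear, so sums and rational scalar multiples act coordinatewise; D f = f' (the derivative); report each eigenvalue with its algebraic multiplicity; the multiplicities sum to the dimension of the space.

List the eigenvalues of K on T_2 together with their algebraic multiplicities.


image of 1: 3
image of cos x: 4cos x
image of sin x: 4sin x
image of cos 2x: 7cos 2x
image of sin 2x: 7sin 2x
the matrix is diagonal; its diagonal is (3, 4, 4, 7, 7)
for a triangular matrix the eigenvalues are the diagonal entries, with algebraic multiplicity their repetition count

λ = 3 (multiplicity 1), λ = 4 (multiplicity 2), λ = 7 (multiplicity 2)


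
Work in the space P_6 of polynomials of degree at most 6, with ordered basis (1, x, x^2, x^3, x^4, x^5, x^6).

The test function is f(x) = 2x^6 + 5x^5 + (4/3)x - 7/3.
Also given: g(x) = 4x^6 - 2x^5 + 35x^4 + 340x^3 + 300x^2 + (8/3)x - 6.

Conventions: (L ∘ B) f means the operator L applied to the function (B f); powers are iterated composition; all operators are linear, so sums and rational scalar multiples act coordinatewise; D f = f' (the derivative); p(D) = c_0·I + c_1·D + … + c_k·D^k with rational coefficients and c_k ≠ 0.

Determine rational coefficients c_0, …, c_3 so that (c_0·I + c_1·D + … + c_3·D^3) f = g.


D^0 f = 2x^6 + 5x^5 + (4/3)x - 7/3
D^1 f = 12x^5 + 25x^4 + 4/3
D^2 f = 60x^4 + 100x^3
D^3 f = 240x^3 + 300x^2
matching coefficients of g against c_0 f + c_1 Df + … from the top degree down determines the c_i
solution: c_0 = 2, c_1 = -1, c_2 = 1, c_3 = 1

p(D) = 2·I − D + D^2 + D^3, i.e. c_0 = 2, c_1 = -1, c_2 = 1, c_3 = 1


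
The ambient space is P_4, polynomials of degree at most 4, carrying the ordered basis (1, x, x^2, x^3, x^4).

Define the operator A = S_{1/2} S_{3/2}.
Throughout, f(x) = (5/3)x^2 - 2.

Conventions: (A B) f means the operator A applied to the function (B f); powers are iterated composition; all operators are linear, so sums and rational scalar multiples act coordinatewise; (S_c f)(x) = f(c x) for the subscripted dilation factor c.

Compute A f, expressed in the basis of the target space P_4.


the image equals g(x) = (15/16)x^2 - 2

S_{3/2} f = (15/4)x^2 - 2
S_{1/2} S_{3/2} f = (15/16)x^2 - 2


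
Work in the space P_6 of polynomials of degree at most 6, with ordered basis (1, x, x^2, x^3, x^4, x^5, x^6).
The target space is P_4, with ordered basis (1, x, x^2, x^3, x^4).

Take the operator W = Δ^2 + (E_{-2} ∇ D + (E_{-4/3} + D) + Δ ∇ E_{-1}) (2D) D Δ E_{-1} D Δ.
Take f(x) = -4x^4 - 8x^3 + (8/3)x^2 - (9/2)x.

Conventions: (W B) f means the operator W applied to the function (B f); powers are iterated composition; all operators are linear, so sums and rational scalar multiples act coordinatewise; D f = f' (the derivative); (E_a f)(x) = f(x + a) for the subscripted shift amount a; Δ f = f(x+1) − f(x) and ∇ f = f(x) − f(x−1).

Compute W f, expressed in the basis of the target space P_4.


the result is g(x) = -48x^2 - 144x - 296/3

Δ f = -16x^3 - 48x^2 - (104/3)x - 83/6
Δ Δ f = -48x^2 - 144x - 296/3
Δ f = -16x^3 - 48x^2 - (104/3)x - 83/6
D Δ f = -48x^2 - 96x - 104/3
E_{-1} D Δ f = -48x^2 + 40/3
Δ (E_{-1} D Δ) f = -96x - 48
D Δ (E_{-1} D Δ) f = -96
D (D Δ) (E_{-1} D Δ) f = 0
(2D) (D Δ) (E_{-1} D Δ) f = 0
D ((2D) D Δ E_{-1} D Δ) f = 0
∇ D ((2D) D Δ E_{-1} D Δ) f = 0
E_{-2} ∇ D ((2D) D Δ E_{-1} D Δ) f = 0
E_{-4/3} ((2D) D Δ E_{-1} D Δ) f = 0
D ((2D) D Δ E_{-1} D Δ) f = 0
(E_{-4/3} + D) ((2D) D Δ E_{-1} D Δ) f = 0
E_{-1} ((2D) D Δ E_{-1} D Δ) f = 0
∇ E_{-1} ((2D) D Δ E_{-1} D Δ) f = 0
Δ ∇ E_{-1} ((2D) D Δ E_{-1} D Δ) f = 0
(E_{-2} ∇ D + (E_{-4/3} + D) + Δ ∇ E_{-1}) ((2D) D Δ E_{-1} D Δ) f = 0
(Δ^2 + (E_{-2} ∇ D + (E_{-4/3} + D) + Δ ∇ E_{-1}) (2D) D Δ E_{-1} D Δ) f = -48x^2 - 144x - 296/3


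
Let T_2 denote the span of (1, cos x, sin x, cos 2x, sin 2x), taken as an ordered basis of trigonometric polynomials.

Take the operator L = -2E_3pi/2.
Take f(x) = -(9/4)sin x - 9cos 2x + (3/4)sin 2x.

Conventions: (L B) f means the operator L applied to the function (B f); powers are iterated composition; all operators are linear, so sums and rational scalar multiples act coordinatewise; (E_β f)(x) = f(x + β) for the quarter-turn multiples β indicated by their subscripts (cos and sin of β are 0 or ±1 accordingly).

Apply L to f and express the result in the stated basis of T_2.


the image equals g(x) = -(9/2)cos x - 18cos 2x + (3/2)sin 2x

E_3pi/2 f = (9/4)cos x + 9cos 2x - (3/4)sin 2x
(-2E_3pi/2) f = -(9/2)cos x - 18cos 2x + (3/2)sin 2x


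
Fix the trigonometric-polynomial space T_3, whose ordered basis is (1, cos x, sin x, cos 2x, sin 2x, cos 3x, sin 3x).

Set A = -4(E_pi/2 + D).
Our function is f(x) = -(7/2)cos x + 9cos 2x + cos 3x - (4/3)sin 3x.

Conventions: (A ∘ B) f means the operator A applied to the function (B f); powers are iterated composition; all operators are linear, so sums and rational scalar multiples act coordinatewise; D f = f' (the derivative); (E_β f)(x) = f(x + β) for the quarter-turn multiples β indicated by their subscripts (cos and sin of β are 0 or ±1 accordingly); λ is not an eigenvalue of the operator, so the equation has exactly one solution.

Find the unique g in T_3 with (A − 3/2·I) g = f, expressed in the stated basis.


write g with unknown coordinates in the stated basis and equate coefficients in (A − 3/2·I) g = f
solving from the highest basis element down gives g = (21/265)cos x + (112/265)sin x + (90/281)cos 2x - (288/281)sin 2x - (146/795)cos 3x - (24/265)sin 3x
check: A g = -(896/265)cos x + (168/265)sin x + (2664/281)cos 2x - (432/281)sin 2x + (192/265)cos 3x - (1168/795)sin 3x
so A g − 3/2·g = -(7/2)cos x + 9cos 2x + cos 3x - (4/3)sin 3x = f ✓

the result is g(x) = (21/265)cos x + (112/265)sin x + (90/281)cos 2x - (288/281)sin 2x - (146/795)cos 3x - (24/265)sin 3x


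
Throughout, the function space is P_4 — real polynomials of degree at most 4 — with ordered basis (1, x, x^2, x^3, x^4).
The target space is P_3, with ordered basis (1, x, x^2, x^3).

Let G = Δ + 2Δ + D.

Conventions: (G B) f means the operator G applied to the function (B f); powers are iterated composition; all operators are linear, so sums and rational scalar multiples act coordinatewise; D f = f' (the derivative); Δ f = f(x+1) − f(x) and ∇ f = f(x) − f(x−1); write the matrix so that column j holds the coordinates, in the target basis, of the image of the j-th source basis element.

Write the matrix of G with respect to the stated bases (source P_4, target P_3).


image of 1: 0
image of x: 4
image of x^2: 8x + 3
image of x^3: 12x^2 + 9x + 3
image of x^4: 16x^3 + 18x^2 + 12x + 3
each image's coordinates form column j of the matrix

the matrix is [[0, 4, 3, 3, 3]; [0, 0, 8, 9, 12]; [0, 0, 0, 12, 18]; [0, 0, 0, 0, 16]] (rows listed top to bottom)


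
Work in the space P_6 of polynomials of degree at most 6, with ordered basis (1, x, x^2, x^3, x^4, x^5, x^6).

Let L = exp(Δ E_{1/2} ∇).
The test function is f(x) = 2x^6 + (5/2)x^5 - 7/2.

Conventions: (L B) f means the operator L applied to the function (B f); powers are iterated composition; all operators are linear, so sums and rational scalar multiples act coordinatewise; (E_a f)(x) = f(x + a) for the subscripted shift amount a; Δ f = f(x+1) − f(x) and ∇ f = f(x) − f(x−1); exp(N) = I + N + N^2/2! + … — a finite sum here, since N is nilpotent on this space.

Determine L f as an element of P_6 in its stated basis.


the image equals g(x) = 2x^6 + (5/2)x^5 + 60x^4 + 170x^3 + 585x^2 + (2045/2)x + 908

order-1 term: 60x^4 + 170x^3 + 225x^2 + (305/2)x + 83/2
order-2 term: 360x^2 + 870x + 630
order-3 term: 240
the series for exp(Δ E_{1/2} ∇) f terminates at order 3
exp(Δ E_{1/2} ∇) f = 2x^6 + (5/2)x^5 + 60x^4 + 170x^3 + 585x^2 + (2045/2)x + 908


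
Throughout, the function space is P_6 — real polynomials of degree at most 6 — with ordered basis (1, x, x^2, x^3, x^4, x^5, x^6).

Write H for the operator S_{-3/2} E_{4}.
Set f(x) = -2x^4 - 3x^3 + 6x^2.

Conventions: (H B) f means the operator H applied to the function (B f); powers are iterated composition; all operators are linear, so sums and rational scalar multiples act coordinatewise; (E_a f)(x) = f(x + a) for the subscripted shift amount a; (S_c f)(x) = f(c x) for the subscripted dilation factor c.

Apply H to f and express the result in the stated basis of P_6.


E_{4} f = -2x^4 - 35x^3 - 222x^2 - 608x - 608
S_{-3/2} E_{4} f = -(81/8)x^4 + (945/8)x^3 - (999/2)x^2 + 912x - 608

the image equals g(x) = -(81/8)x^4 + (945/8)x^3 - (999/2)x^2 + 912x - 608


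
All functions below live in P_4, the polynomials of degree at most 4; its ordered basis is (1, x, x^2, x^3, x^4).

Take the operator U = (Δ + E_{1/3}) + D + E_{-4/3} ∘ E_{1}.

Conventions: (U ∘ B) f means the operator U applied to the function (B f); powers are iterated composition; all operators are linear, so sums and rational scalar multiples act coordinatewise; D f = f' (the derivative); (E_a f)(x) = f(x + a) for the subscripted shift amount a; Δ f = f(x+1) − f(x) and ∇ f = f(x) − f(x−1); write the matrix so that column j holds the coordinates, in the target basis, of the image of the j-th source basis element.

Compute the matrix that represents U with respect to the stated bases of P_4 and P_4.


the matrix is [[2, 2, 11/9, 1, 83/81]; [0, 2, 4, 11/3, 4]; [0, 0, 2, 6, 22/3]; [0, 0, 0, 2, 8]; [0, 0, 0, 0, 2]] (rows listed top to bottom)

image of 1: 2
image of x: 2x + 2
image of x^2: 2x^2 + 4x + 11/9
image of x^3: 2x^3 + 6x^2 + (11/3)x + 1
image of x^4: 2x^4 + 8x^3 + (22/3)x^2 + 4x + 83/81
each image's coordinates form column j of the matrix


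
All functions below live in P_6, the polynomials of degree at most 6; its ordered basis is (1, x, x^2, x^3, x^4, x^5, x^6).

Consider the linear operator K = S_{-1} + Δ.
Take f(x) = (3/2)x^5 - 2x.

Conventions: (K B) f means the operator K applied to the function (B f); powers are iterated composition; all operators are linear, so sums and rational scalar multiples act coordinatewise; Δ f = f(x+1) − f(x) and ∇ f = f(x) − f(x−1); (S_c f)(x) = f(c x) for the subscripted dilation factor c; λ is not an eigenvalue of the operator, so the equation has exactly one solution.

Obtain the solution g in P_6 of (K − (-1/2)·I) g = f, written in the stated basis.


g(x) = -3x^5 + 10x^4 + 20x^3 - 60x^2 - 66x + 66

write g with unknown coordinates in the stated basis and equate coefficients in (K − (-1/2)·I) g = f
solving from the highest basis element down gives g = -3x^5 + 10x^4 + 20x^3 - 60x^2 - 66x + 66
check: K g = 3x^5 - 5x^4 - 10x^3 + 30x^2 + 31x - 33
so K g − (-1/2)·g = (3/2)x^5 - 2x = f ✓


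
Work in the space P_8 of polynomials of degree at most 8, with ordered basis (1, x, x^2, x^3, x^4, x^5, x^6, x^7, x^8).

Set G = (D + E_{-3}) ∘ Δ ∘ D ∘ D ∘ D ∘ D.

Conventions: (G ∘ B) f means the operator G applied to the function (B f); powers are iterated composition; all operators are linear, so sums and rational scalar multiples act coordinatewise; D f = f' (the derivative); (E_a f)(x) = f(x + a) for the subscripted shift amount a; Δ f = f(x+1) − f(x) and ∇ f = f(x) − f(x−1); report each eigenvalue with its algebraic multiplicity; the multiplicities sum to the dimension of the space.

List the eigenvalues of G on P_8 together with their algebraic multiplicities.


λ = 0 (multiplicity 9)

image of 1: 0
image of x: 0
image of x^2: 0
image of x^3: 0
image of x^4: 0
image of x^5: 120
image of x^6: 720x - 1080
image of x^7: 2520x^2 - 7560x + 18480
image of x^8: 6720x^3 - 30240x^2 + 147840x - 102480
the matrix is upper triangular; its diagonal is (0, 0, 0, 0, 0, 0, 0, 0, 0)
for a triangular matrix the eigenvalues are the diagonal entries, with algebraic multiplicity their repetition count


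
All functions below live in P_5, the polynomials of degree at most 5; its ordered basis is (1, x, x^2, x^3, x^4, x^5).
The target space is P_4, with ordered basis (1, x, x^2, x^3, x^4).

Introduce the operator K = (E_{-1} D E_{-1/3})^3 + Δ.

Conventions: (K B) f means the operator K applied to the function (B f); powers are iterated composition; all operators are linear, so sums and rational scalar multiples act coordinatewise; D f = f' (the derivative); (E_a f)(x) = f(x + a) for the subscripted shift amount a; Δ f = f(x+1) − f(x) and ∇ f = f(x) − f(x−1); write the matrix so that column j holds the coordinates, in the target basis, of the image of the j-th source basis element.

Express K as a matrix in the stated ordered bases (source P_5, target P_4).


image of 1: 0
image of x: 1
image of x^2: 2x + 1
image of x^3: 3x^2 + 3x + 7
image of x^4: 4x^3 + 6x^2 + 28x - 95
image of x^5: 5x^4 + 10x^3 + 70x^2 - 475x + 961
each image's coordinates form column j of the matrix

the matrix is [[0, 1, 1, 7, -95, 961]; [0, 0, 2, 3, 28, -475]; [0, 0, 0, 3, 6, 70]; [0, 0, 0, 0, 4, 10]; [0, 0, 0, 0, 0, 5]] (rows listed top to bottom)


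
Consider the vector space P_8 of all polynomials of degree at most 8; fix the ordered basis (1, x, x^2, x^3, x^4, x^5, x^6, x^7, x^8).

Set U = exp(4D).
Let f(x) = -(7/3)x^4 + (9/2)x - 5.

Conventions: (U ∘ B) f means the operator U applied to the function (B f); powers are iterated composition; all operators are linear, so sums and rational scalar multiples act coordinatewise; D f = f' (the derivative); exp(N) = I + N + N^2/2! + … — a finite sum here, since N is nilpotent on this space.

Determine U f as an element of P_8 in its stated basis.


order-1 term: -(112/3)x^3 + 18
order-2 term: -224x^2
order-3 term: -(1792/3)x
order-4 term: -1792/3
the series for exp(4D) f terminates at order 4
exp(4D) f = -(7/3)x^4 - (112/3)x^3 - 224x^2 - (3557/6)x - 1753/3

g(x) = -(7/3)x^4 - (112/3)x^3 - 224x^2 - (3557/6)x - 1753/3


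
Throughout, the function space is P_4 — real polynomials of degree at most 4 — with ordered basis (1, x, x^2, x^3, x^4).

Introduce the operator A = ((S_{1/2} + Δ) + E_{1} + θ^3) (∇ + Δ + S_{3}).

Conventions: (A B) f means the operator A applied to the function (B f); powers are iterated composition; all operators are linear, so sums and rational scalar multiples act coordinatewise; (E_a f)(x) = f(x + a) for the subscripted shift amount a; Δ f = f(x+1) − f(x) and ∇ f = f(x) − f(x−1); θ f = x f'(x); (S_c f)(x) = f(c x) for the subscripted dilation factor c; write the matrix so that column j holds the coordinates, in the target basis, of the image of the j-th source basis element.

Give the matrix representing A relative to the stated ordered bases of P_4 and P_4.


the matrix is [[2, 10, 26, 70, 194]; [0, 15/2, 46, 186, 716]; [0, 0, 333/4, 435/2, 1020]; [0, 0, 0, 6075/8, 873]; [0, 0, 0, 0, 84321/16]] (rows listed top to bottom)

image of 1: 2
image of x: (15/2)x + 10
image of x^2: (333/4)x^2 + 46x + 26
image of x^3: (6075/8)x^3 + (435/2)x^2 + 186x + 70
image of x^4: (84321/16)x^4 + 873x^3 + 1020x^2 + 716x + 194
each image's coordinates form column j of the matrix
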